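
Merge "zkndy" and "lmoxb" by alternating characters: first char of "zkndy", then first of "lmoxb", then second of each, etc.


String 1: 'zkndy'
String 2: 'lmoxb'
Operation: alternate characters
Pairs: 'z'+'l', 'k'+'m', 'n'+'o', 'd'+'x', 'y'+'b'
Result: zlkmnodxyb


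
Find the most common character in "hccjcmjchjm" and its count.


Input: 'hccjcmjchjm'
Operation: tally each character
Counts: 'c':4, 'h':2, 'j':3, 'm':2
Maximum: 'c' appears 4 times


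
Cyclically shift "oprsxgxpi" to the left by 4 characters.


Input: 'oprsxgxpi', shift = 4
Operation: split at index 4 and swap parts
Front part s[0:4] = 'oprs'
Back part s[4:] = 'xgxpi'
Rotated = back + front = 'xgxpi' + 'oprs'
Result: xgxpioprs


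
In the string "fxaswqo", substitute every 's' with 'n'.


Input string: 'fxaswqo'
Operation: replace 's' with 'n'
Positions of 's': 3
After replacement: fxanwqo


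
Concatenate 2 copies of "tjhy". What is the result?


Input string: 'tjhy'
Operation: repeat 2 times
Concatenation: 'tjhy' + 'tjhy'
Result: tjhytjhy


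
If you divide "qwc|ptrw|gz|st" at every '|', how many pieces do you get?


Input string: 'qwc|ptrw|gz|st'
Delimiter: '|'
Split result: 'qwc', 'ptrw', 'gz', 'st'
Number of parts: 4


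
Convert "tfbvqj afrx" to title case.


Input string: 'tfbvqj afrx'
Operation: capitalize first letter of each word
Word transformations: 'tfbvqj'->'Tfbvqj', 'afrx'->'Afrx'
Result: Tfbvqj Afrx


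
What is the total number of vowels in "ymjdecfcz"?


Input string: 'ymjdecfcz'
Operation: count vowels (a, e, i, o, u)
Scan: s[0]='y', s[1]='m', s[2]='j', s[3]='d', s[4]='e' (vowel), s[5]='c', s[6]='f', s[7]='c', s[8]='z'
Vowels found: 1
Result: 1


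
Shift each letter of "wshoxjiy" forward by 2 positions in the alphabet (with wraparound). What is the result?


Input: 'wshoxjiy', shift = 2
Operation: for each letter, (position + 2) mod 26
Mapping: 'w'(22+2=24)->'y', 's'(18+2=20)->'u', 'h'(7+2=9)->'j', 'o'(14+2=16)->'q', 'x'(23+2=25)->'z', 'j'(9+2=11)->'l', 'i'(8+2=10)->'k', 'y'(24+2=26, 26 mod 26=0)->'a'
Result: yujqzlka


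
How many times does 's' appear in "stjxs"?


Input string: 'stjxs'
Target character: 's'
Scan each position: s[0]='s', s[4]='s'
Matches found at indices: 0, 4
Total: 2


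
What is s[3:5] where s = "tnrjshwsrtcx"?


Input string: 'tnrjshwsrtcx'
Operation: slice [3:5]
Extract characters: s[3]='j', s[4]='s'
Result: js


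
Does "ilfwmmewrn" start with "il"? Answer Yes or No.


Input string: 'ilfwmmewrn'
Prefix to check: 'il'
First 2 characters of input: 'il'
Match: True
Result: Yes


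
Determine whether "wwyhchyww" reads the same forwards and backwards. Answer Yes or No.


Input string: 'wwyhchyww'
Reversed: 'wwyhchyww'
Compare pairs: s[0]='w' vs s[8]='w' (match), s[1]='w' vs s[7]='w' (match), s[2]='y' vs s[6]='y' (match), s[3]='h' vs s[5]='h' (match)
Palindrome: Yes


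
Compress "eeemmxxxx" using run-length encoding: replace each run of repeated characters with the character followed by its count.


Input: 'eeemmxxxx'
Operation: identify consecutive runs
Runs: 'eee' -> e3, 'mm' -> m2, 'xxxx' -> x4
Encoded: e3m2x4


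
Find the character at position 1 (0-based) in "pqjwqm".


Input string: 'pqjwqm'
Operation: get character at index 1
Index mapping: s[0]='p', s[1]='q'
Result: 'q'


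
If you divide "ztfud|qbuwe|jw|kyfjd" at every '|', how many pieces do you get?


Input string: 'ztfud|qbuwe|jw|kyfjd'
Delimiter: '|'
Split result: 'ztfud', 'qbuwe', 'jw', 'kyfjd'
Number of parts: 4


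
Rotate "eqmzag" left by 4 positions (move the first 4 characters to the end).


Input: 'eqmzag', shift = 4
Operation: split at index 4 and swap parts
Front part s[0:4] = 'eqmz'
Back part s[4:] = 'ag'
Rotated = back + front = 'ag' + 'eqmz'
Result: ageqmz


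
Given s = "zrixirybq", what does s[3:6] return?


Input string: 'zrixirybq'
Operation: slice [3:6]
Extract characters: s[3]='x', s[4]='i', s[5]='r'
Result: xir


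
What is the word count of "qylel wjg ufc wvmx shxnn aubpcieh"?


Input string: 'qylel wjg ufc wvmx shxnn aubpcieh'
Operation: split by spaces
Words found: 'qylel', 'wjg', 'ufc', 'wvmx', 'shxnn', 'aubpcieh'
Word count: 6


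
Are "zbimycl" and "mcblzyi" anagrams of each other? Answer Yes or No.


String 1: 'zbimycl' -> sorted: 'bcilmyz'
String 2: 'mcblzyi' -> sorted: 'bcilmyz'
Compare sorted forms: 'bcilmyz' == 'bcilmyz'
Anagram: Yes


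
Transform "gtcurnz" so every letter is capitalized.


Input string: 'gtcurnz'
Operation: convert each letter to uppercase
Mapping: 'g'->'G', 't'->'T', 'c'->'C', 'u'->'U', 'r'->'R', 'n'->'N', 'z'->'Z'
Result: GTCURNZ


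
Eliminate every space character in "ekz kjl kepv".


Input string: 'ekz kjl kepv'
Operation: remove all spaces
Words: 'ekz', 'kjl', 'kepv'
Join without spaces: ekzkjlkepv


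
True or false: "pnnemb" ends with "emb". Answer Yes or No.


Input string: 'pnnemb'
Suffix to check: 'emb'
Last 3 characters of input: 'emb'
Match: True
Result: Yes


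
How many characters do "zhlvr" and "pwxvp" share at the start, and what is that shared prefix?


String 1: 'zhlvr'
String 2: 'pwxvp'
Compare position by position:
pos 0: 'z' vs 'p' differ -> stop
Longest common prefix: "" (length 0)


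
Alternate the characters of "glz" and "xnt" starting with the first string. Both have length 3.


String 1: 'glz'
String 2: 'xnt'
Operation: alternate characters
Pairs: 'g'+'x', 'l'+'n', 'z'+'t'
Result: gxlnzt


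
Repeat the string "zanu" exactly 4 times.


Input string: 'zanu'
Operation: repeat 4 times
Concatenation: 'zanu' + 'zanu' + 'zanu' + 'zanu'
Result: zanuzanuzanuzanu


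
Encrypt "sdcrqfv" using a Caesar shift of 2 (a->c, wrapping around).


Input: 'sdcrqfv', shift = 2
Operation: for each letter, (position + 2) mod 26
Mapping: 's'(18+2=20)->'u', 'd'(3+2=5)->'f', 'c'(2+2=4)->'e', 'r'(17+2=19)->'t', 'q'(16+2=18)->'s', 'f'(5+2=7)->'h', 'v'(21+2=23)->'x'
Result: ufetshx


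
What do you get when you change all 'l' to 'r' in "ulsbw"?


Input string: 'ulsbw'
Operation: replace 'l' with 'r'
Positions of 'l': 1
After replacement: ursbw


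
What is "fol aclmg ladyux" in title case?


Input string: 'fol aclmg ladyux'
Operation: capitalize first letter of each word
Word transformations: 'fol'->'Fol', 'aclmg'->'Aclmg', 'ladyux'->'Ladyux'
Result: Fol Aclmg Ladyux


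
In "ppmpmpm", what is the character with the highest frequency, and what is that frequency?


Input: 'ppmpmpm'
Operation: tally each character
Counts: 'm':3, 'p':4
Maximum: 'p' appears 4 times


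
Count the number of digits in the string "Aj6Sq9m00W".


Input string: 'Aj6Sq9m00W'
Operation: count digit characters (0-9)
Scan: 'A', 'j', '6'(digit), 'S', 'q', '9'(digit), 'm', '0'(digit), '0'(digit), 'W'
Digits found: 4
Result: 4


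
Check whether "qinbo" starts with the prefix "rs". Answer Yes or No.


Input string: 'qinbo'
Prefix to check: 'rs'
First 2 characters of input: 'qi'
Match: False
Result: No


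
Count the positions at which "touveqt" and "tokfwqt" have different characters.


String 1: 'touveqt'
String 2: 'tokfwqt'
Compare each position: pos 0: 't'=='t', pos 1: 'o'=='o', pos 2: 'u'!='k', pos 3: 'v'!='f', pos 4: 'e'!='w', pos 5: 'q'=='q', pos 6: 't'=='t'
Differing positions: 3
Hamming distance: 3


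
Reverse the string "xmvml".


Input string: 'xmvml'
Operation: reverse character order
Original order: 'x' -> 'm' -> 'v' -> 'm' -> 'l'
Reversed order: 'l' -> 'm' -> 'v' -> 'm' -> 'x'
Result: lmvmx


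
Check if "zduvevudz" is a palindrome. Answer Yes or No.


Input string: 'zduvevudz'
Reversed: 'zduvevudz'
Compare pairs: s[0]='z' vs s[8]='z' (match), s[1]='d' vs s[7]='d' (match), s[2]='u' vs s[6]='u' (match), s[3]='v' vs s[5]='v' (match)
Palindrome: Yes


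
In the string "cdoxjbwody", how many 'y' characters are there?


Input string: 'cdoxjbwody'
Target character: 'y'
Scan each position: s[9]='y'
Matches found at indices: 9
Total: 1


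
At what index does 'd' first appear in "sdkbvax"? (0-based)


Input string: 'sdkbvax'
Target: 'd'
Scanning left to right: s[0]='s', s[1]='d'
First match at index: 1


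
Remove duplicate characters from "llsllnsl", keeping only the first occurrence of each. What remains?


Input: 'llsllnsl'
Operation: keep first occurrence of each character
Scan: s[0]='l' new -> keep; s[1]='l' seen -> skip; s[2]='s' new -> keep; s[3]='l' seen -> skip; s[4]='l' seen -> skip; s[5]='n' new -> keep; s[6]='s' seen -> skip; s[7]='l' seen -> skip
Result: lsn


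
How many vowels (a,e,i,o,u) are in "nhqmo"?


Input string: 'nhqmo'
Operation: count vowels (a, e, i, o, u)
Scan: s[0]='n', s[1]='h', s[2]='q', s[3]='m', s[4]='o' (vowel)
Vowels found: 1
Result: 1


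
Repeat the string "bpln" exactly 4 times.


Input string: 'bpln'
Operation: repeat 4 times
Concatenation: 'bpln' + 'bpln' + 'bpln' + 'bpln'
Result: bplnbplnbplnbpln


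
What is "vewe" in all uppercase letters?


Input string: 'vewe'
Operation: convert each letter to uppercase
Mapping: 'v'->'V', 'e'->'E', 'w'->'W', 'e'->'E'
Result: VEWE


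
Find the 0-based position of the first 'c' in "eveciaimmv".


Input string: 'eveciaimmv'
Target: 'c'
Scanning left to right: s[0]='e', s[1]='v', s[2]='e', s[3]='c'
First match at index: 3


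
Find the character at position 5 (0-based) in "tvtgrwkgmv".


Input string: 'tvtgrwkgmv'
Operation: get character at index 5
Index mapping: s[0]='t', s[1]='v', s[2]='t', s[3]='g', s[4]='r', s[5]='w'
Result: 'w'


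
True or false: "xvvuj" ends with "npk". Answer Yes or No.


Input string: 'xvvuj'
Suffix to check: 'npk'
Last 3 characters of input: 'vuj'
Match: False
Result: No


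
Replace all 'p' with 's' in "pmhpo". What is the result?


Input string: 'pmhpo'
Operation: replace 'p' with 's'
Positions of 'p': 0, 3
After replacement: smhso


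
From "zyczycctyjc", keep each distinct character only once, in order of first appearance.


Input: 'zyczycctyjc'
Operation: keep first occurrence of each character
Scan: s[0]='z' new -> keep; s[1]='y' new -> keep; s[2]='c' new -> keep; s[3]='z' seen -> skip; s[4]='y' seen -> skip; s[5]='c' seen -> skip; s[6]='c' seen -> skip; s[7]='t' new -> keep; s[8]='y' seen -> skip; s[9]='j' new -> keep; s[10]='c' seen -> skip
Result: zyctj


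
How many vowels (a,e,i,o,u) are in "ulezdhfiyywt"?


Input string: 'ulezdhfiyywt'
Operation: count vowels (a, e, i, o, u)
Scan: s[0]='u' (vowel), s[1]='l', s[2]='e' (vowel), s[3]='z', s[4]='d', s[5]='h', s[6]='f', s[7]='i' (vowel), s[8]='y', s[9]='y', s[10]='w', s[11]='t'
Vowels found: 3
Result: 3


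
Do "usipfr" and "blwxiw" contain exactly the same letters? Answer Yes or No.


String 1: 'usipfr' -> sorted: 'fiprsu'
String 2: 'blwxiw' -> sorted: 'bilwwx'
Compare sorted forms: 'fiprsu' != 'bilwwx'
Anagram: No


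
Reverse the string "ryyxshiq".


Input string: 'ryyxshiq'
Operation: reverse character order
Original order: 'r' -> 'y' -> 'y' -> 'x' -> 's' -> 'h' -> 'i' -> 'q'
Reversed order: 'q' -> 'i' -> 'h' -> 's' -> 'x' -> 'y' -> 'y' -> 'r'
Result: qihsxyyr


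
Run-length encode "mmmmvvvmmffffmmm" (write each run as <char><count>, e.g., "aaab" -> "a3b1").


Input: 'mmmmvvvmmffffmmm'
Operation: identify consecutive runs
Runs: 'mmmm' -> m4, 'vvv' -> v3, 'mm' -> m2, 'ffff' -> f4, 'mmm' -> m3
Encoded: m4v3m2f4m3


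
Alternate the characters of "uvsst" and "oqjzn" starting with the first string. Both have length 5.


String 1: 'uvsst'
String 2: 'oqjzn'
Operation: alternate characters
Pairs: 'u'+'o', 'v'+'q', 's'+'j', 's'+'z', 't'+'n'
Result: uovqsjsztn


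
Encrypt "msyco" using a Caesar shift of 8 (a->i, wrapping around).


Input: 'msyco', shift = 8
Operation: for each letter, (position + 8) mod 26
Mapping: 'm'(12+8=20)->'u', 's'(18+8=26, 26 mod 26=0)->'a', 'y'(24+8=32, 32 mod 26=6)->'g', 'c'(2+8=10)->'k', 'o'(14+8=22)->'w'
Result: uagkw


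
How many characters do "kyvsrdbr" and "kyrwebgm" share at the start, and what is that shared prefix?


String 1: 'kyvsrdbr'
String 2: 'kyrwebgm'
Compare position by position:
pos 0: 'k' vs 'k' match
pos 1: 'y' vs 'y' match
pos 2: 'v' vs 'r' differ -> stop
Longest common prefix: "ky" (length 2)


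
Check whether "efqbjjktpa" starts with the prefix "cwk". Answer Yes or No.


Input string: 'efqbjjktpa'
Prefix to check: 'cwk'
First 3 characters of input: 'efq'
Match: False
Result: No


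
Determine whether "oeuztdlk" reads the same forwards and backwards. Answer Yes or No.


Input string: 'oeuztdlk'
Reversed: 'kldtzueo'
Compare pairs: s[0]='o' vs s[7]='k' (mismatch), s[1]='e' vs s[6]='l' (mismatch), s[2]='u' vs s[5]='d' (mismatch), s[3]='z' vs s[4]='t' (mismatch)
Palindrome: No


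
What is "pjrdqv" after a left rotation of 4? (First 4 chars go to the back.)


Input: 'pjrdqv', shift = 4
Operation: split at index 4 and swap parts
Front part s[0:4] = 'pjrd'
Back part s[4:] = 'qv'
Rotated = back + front = 'qv' + 'pjrd'
Result: qvpjrd


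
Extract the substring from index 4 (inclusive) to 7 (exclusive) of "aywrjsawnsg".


Input string: 'aywrjsawnsg'
Operation: slice [4:7]
Extract characters: s[4]='j', s[5]='s', s[6]='a'
Result: jsa


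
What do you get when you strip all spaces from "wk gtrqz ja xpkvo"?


Input string: 'wk gtrqz ja xpkvo'
Operation: remove all spaces
Words: 'wk', 'gtrqz', 'ja', 'xpkvo'
Join without spaces: wkgtrqzjaxpkvo


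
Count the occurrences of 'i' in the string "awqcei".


Input string: 'awqcei'
Target character: 'i'
Scan each position: s[5]='i'
Matches found at indices: 5
Total: 1


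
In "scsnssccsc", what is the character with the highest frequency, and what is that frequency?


Input: 'scsnssccsc'
Operation: tally each character
Counts: 'c':4, 'n':1, 's':5
Maximum: 's' appears 5 times


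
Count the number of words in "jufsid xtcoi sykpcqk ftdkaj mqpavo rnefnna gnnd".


Input string: 'jufsid xtcoi sykpcqk ftdkaj mqpavo rnefnna gnnd'
Operation: split by spaces
Words found: 'jufsid', 'xtcoi', 'sykpcqk', 'ftdkaj', 'mqpavo', 'rnefnna', 'gnnd'
Word count: 7


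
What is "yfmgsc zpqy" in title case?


Input string: 'yfmgsc zpqy'
Operation: capitalize first letter of each word
Word transformations: 'yfmgsc'->'Yfmgsc', 'zpqy'->'Zpqy'
Result: Yfmgsc Zpqy


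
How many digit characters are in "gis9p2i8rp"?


Input string: 'gis9p2i8rp'
Operation: count digit characters (0-9)
Scan: 'g', 'i', 's', '9'(digit), 'p', '2'(digit), 'i', '8'(digit), 'r', 'p'
Digits found: 3
Result: 3


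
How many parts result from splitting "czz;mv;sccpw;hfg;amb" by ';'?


Input string: 'czz;mv;sccpw;hfg;amb'
Delimiter: ';'
Split result: 'czz', 'mv', 'sccpw', 'hfg', 'amb'
Number of parts: 5


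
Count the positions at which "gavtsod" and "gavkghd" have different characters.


String 1: 'gavtsod'
String 2: 'gavkghd'
Compare each position: pos 0: 'g'=='g', pos 1: 'a'=='a', pos 2: 'v'=='v', pos 3: 't'!='k', pos 4: 's'!='g', pos 5: 'o'!='h', pos 6: 'd'=='d'
Differing positions: 3
Hamming distance: 3


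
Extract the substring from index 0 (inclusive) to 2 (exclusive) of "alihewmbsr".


Input string: 'alihewmbsr'
Operation: slice [0:2]
Extract characters: s[0]='a', s[1]='l'
Result: al


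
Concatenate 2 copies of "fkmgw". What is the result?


Input string: 'fkmgw'
Operation: repeat 2 times
Concatenation: 'fkmgw' + 'fkmgw'
Result: fkmgwfkmgw


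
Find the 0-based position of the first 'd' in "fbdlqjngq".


Input string: 'fbdlqjngq'
Target: 'd'
Scanning left to right: s[0]='f', s[1]='b', s[2]='d'
First match at index: 2


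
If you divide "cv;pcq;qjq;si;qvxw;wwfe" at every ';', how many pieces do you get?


Input string: 'cv;pcq;qjq;si;qvxw;wwfe'
Delimiter: ';'
Split result: 'cv', 'pcq', 'qjq', 'si', 'qvxw', 'wwfe'
Number of parts: 6


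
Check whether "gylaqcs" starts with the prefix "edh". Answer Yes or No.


Input string: 'gylaqcs'
Prefix to check: 'edh'
First 3 characters of input: 'gyl'
Match: False
Result: No


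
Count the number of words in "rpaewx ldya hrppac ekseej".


Input string: 'rpaewx ldya hrppac ekseej'
Operation: split by spaces
Words found: 'rpaewx', 'ldya', 'hrppac', 'ekseej'
Word count: 4


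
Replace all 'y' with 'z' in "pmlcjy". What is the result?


Input string: 'pmlcjy'
Operation: replace 'y' with 'z'
Positions of 'y': 5
After replacement: pmlcjz


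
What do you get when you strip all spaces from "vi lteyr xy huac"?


Input string: 'vi lteyr xy huac'
Operation: remove all spaces
Words: 'vi', 'lteyr', 'xy', 'huac'
Join without spaces: vilteyrxyhuac


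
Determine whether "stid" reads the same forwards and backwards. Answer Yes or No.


Input string: 'stid'
Reversed: 'dits'
Compare pairs: s[0]='s' vs s[3]='d' (mismatch), s[1]='t' vs s[2]='i' (mismatch)
Palindrome: No


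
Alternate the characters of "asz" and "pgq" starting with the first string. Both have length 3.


String 1: 'asz'
String 2: 'pgq'
Operation: alternate characters
Pairs: 'a'+'p', 's'+'g', 'z'+'q'
Result: apsgzq


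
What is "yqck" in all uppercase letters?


Input string: 'yqck'
Operation: convert each letter to uppercase
Mapping: 'y'->'Y', 'q'->'Q', 'c'->'C', 'k'->'K'
Result: YQCK


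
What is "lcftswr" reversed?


Input string: 'lcftswr'
Operation: reverse character order
Original order: 'l' -> 'c' -> 'f' -> 't' -> 's' -> 'w' -> 'r'
Reversed order: 'r' -> 'w' -> 's' -> 't' -> 'f' -> 'c' -> 'l'
Result: rwstfcl


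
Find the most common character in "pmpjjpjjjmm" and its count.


Input: 'pmpjjpjjjmm'
Operation: tally each character
Counts: 'j':5, 'm':3, 'p':3
Maximum: 'j' appears 5 times


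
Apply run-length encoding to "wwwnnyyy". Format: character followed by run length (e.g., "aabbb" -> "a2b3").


Input: 'wwwnnyyy'
Operation: identify consecutive runs
Runs: 'www' -> w3, 'nn' -> n2, 'yyy' -> y3
Encoded: w3n2y3


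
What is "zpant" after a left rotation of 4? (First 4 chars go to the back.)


Input: 'zpant', shift = 4
Operation: split at index 4 and swap parts
Front part s[0:4] = 'zpan'
Back part s[4:] = 't'
Rotated = back + front = 't' + 'zpan'
Result: tzpan


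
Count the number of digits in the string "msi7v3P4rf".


Input string: 'msi7v3P4rf'
Operation: count digit characters (0-9)
Scan: 'm', 's', 'i', '7'(digit), 'v', '3'(digit), 'P', '4'(digit), 'r', 'f'
Digits found: 3
Result: 3


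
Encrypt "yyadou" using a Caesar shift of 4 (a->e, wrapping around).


Input: 'yyadou', shift = 4
Operation: for each letter, (position + 4) mod 26
Mapping: 'y'(24+4=28, 28 mod 26=2)->'c', 'y'(24+4=28, 28 mod 26=2)->'c', 'a'(0+4=4)->'e', 'd'(3+4=7)->'h', 'o'(14+4=18)->'s', 'u'(20+4=24)->'y'
Result: ccehsy


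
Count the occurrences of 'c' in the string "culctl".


Input string: 'culctl'
Target character: 'c'
Scan each position: s[0]='c', s[3]='c'
Matches found at indices: 0, 3
Total: 2


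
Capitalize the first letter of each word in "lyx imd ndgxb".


Input string: 'lyx imd ndgxb'
Operation: capitalize first letter of each word
Word transformations: 'lyx'->'Lyx', 'imd'->'Imd', 'ndgxb'->'Ndgxb'
Result: Lyx Imd Ndgxb


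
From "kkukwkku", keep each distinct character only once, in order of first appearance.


Input: 'kkukwkku'
Operation: keep first occurrence of each character
Scan: s[0]='k' new -> keep; s[1]='k' seen -> skip; s[2]='u' new -> keep; s[3]='k' seen -> skip; s[4]='w' new -> keep; s[5]='k' seen -> skip; s[6]='k' seen -> skip; s[7]='u' seen -> skip
Result: kuw


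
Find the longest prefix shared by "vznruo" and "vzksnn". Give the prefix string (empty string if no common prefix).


String 1: 'vznruo'
String 2: 'vzksnn'
Compare position by position:
pos 0: 'v' vs 'v' match
pos 1: 'z' vs 'z' match
pos 2: 'n' vs 'k' differ -> stop
Longest common prefix: "vz" (length 2)


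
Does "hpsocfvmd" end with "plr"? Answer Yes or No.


Input string: 'hpsocfvmd'
Suffix to check: 'plr'
Last 3 characters of input: 'vmd'
Match: False
Result: No


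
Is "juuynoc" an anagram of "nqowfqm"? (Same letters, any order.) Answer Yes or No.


String 1: 'nqowfqm' -> sorted: 'fmnoqqw'
String 2: 'juuynoc' -> sorted: 'cjnouuy'
Compare sorted forms: 'fmnoqqw' != 'cjnouuy'
Anagram: No


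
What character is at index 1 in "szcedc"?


Input string: 'szcedc'
Operation: get character at index 1
Index mapping: s[0]='s', s[1]='z'
Result: 'z'


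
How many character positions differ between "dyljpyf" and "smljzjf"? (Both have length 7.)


String 1: 'dyljpyf'
String 2: 'smljzjf'
Compare each position: pos 0: 'd'!='s', pos 1: 'y'!='m', pos 2: 'l'=='l', pos 3: 'j'=='j', pos 4: 'p'!='z', pos 5: 'y'!='j', pos 6: 'f'=='f'
Differing positions: 4
Hamming distance: 4


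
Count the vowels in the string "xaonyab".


Input string: 'xaonyab'
Operation: count vowels (a, e, i, o, u)
Scan: s[0]='x', s[1]='a' (vowel), s[2]='o' (vowel), s[3]='n', s[4]='y', s[5]='a' (vowel), s[6]='b'
Vowels found: 3
Result: 3


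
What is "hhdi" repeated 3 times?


Input string: 'hhdi'
Operation: repeat 3 times
Concatenation: 'hhdi' + 'hhdi' + 'hhdi'
Result: hhdihhdihhdi


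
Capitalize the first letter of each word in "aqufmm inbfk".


Input string: 'aqufmm inbfk'
Operation: capitalize first letter of each word
Word transformations: 'aqufmm'->'Aqufmm', 'inbfk'->'Inbfk'
Result: Aqufmm Inbfk


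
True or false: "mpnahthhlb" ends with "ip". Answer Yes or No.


Input string: 'mpnahthhlb'
Suffix to check: 'ip'
Last 2 characters of input: 'lb'
Match: False
Result: No


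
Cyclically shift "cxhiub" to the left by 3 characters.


Input: 'cxhiub', shift = 3
Operation: split at index 3 and swap parts
Front part s[0:3] = 'cxh'
Back part s[3:] = 'iub'
Rotated = back + front = 'iub' + 'cxh'
Result: iubcxh


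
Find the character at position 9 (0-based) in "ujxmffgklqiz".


Input string: 'ujxmffgklqiz'
Operation: get character at index 9
Index mapping: s[0]='u', s[1]='j', s[2]='x', s[3]='m', s[4]='f', s[5]='f', s[6]='g', s[7]='k', s[8]='l', s[9]='q'
Result: 'q'


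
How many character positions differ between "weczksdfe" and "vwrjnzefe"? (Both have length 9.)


String 1: 'weczksdfe'
String 2: 'vwrjnzefe'
Compare each position: pos 0: 'w'!='v', pos 1: 'e'!='w', pos 2: 'c'!='r', pos 3: 'z'!='j', pos 4: 'k'!='n', pos 5: 's'!='z', pos 6: 'd'!='e', pos 7: 'f'=='f', pos 8: 'e'=='e'
Differing positions: 7
Hamming distance: 7


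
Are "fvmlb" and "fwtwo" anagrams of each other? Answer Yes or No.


String 1: 'fvmlb' -> sorted: 'bflmv'
String 2: 'fwtwo' -> sorted: 'fotww'
Compare sorted forms: 'bflmv' != 'fotww'
Anagram: No


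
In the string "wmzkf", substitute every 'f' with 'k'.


Input string: 'wmzkf'
Operation: replace 'f' with 'k'
Positions of 'f': 4
After replacement: wmzkk


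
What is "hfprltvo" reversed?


Input string: 'hfprltvo'
Operation: reverse character order
Original order: 'h' -> 'f' -> 'p' -> 'r' -> 'l' -> 't' -> 'v' -> 'o'
Reversed order: 'o' -> 'v' -> 't' -> 'l' -> 'r' -> 'p' -> 'f' -> 'h'
Result: ovtlrpfh


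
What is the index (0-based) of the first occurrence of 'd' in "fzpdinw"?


Input string: 'fzpdinw'
Target: 'd'
Scanning left to right: s[0]='f', s[1]='z', s[2]='p', s[3]='d'
First match at index: 3


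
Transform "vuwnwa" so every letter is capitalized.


Input string: 'vuwnwa'
Operation: convert each letter to uppercase
Mapping: 'v'->'V', 'u'->'U', 'w'->'W', 'n'->'N', 'w'->'W', 'a'->'A'
Result: VUWNWA


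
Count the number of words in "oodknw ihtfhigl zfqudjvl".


Input string: 'oodknw ihtfhigl zfqudjvl'
Operation: split by spaces
Words found: 'oodknw', 'ihtfhigl', 'zfqudjvl'
Word count: 3


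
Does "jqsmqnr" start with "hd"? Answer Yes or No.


Input string: 'jqsmqnr'
Prefix to check: 'hd'
First 2 characters of input: 'jq'
Match: False
Result: No


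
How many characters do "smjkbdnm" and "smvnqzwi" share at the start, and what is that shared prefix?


String 1: 'smjkbdnm'
String 2: 'smvnqzwi'
Compare position by position:
pos 0: 's' vs 's' match
pos 1: 'm' vs 'm' match
pos 2: 'j' vs 'v' differ -> stop
Longest common prefix: "sm" (length 2)


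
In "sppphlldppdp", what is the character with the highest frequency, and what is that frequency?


Input: 'sppphlldppdp'
Operation: tally each character
Counts: 'd':2, 'h':1, 'l':2, 'p':6, 's':1
Maximum: 'p' appears 6 times


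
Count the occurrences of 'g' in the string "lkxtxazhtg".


Input string: 'lkxtxazhtg'
Target character: 'g'
Scan each position: s[9]='g'
Matches found at indices: 9
Total: 1


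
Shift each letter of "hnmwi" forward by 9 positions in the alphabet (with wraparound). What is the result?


Input: 'hnmwi', shift = 9
Operation: for each letter, (position + 9) mod 26
Mapping: 'h'(7+9=16)->'q', 'n'(13+9=22)->'w', 'm'(12+9=21)->'v', 'w'(22+9=31, 31 mod 26=5)->'f', 'i'(8+9=17)->'r'
Result: qwvfr


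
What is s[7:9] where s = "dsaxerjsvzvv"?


Input string: 'dsaxerjsvzvv'
Operation: slice [7:9]
Extract characters: s[7]='s', s[8]='v'
Result: sv


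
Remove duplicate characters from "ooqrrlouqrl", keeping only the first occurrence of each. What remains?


Input: 'ooqrrlouqrl'
Operation: keep first occurrence of each character
Scan: s[0]='o' new -> keep; s[1]='o' seen -> skip; s[2]='q' new -> keep; s[3]='r' new -> keep; s[4]='r' seen -> skip; s[5]='l' new -> keep; s[6]='o' seen -> skip; s[7]='u' new -> keep; s[8]='q' seen -> skip; s[9]='r' seen -> skip; s[10]='l' seen -> skip
Result: oqrlu


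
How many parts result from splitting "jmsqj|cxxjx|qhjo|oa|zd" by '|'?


Input string: 'jmsqj|cxxjx|qhjo|oa|zd'
Delimiter: '|'
Split result: 'jmsqj', 'cxxjx', 'qhjo', 'oa', 'zd'
Number of parts: 5


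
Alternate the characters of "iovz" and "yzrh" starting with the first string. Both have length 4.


String 1: 'iovz'
String 2: 'yzrh'
Operation: alternate characters
Pairs: 'i'+'y', 'o'+'z', 'v'+'r', 'z'+'h'
Result: iyozvrzh


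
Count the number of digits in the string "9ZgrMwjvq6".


Input string: '9ZgrMwjvq6'
Operation: count digit characters (0-9)
Scan: '9'(digit), 'Z', 'g', 'r', 'M', 'w', 'j', 'v', 'q', '6'(digit)
Digits found: 2
Result: 2


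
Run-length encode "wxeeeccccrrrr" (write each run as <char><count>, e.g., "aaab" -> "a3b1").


Input: 'wxeeeccccrrrr'
Operation: identify consecutive runs
Runs: 'w' -> w1, 'x' -> x1, 'eee' -> e3, 'cccc' -> c4, 'rrrr' -> r4
Encoded: w1x1e3c4r4


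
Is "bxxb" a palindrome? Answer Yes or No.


Input string: 'bxxb'
Reversed: 'bxxb'
Compare pairs: s[0]='b' vs s[3]='b' (match), s[1]='x' vs s[2]='x' (match)
Palindrome: Yes


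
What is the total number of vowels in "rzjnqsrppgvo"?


Input string: 'rzjnqsrppgvo'
Operation: count vowels (a, e, i, o, u)
Scan: s[0]='r', s[1]='z', s[2]='j', s[3]='n', s[4]='q', s[5]='s', s[6]='r', s[7]='p', s[8]='p', s[9]='g', s[10]='v', s[11]='o' (vowel)
Vowels found: 1
Result: 1


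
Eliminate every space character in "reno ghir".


Input string: 'reno ghir'
Operation: remove all spaces
Words: 'reno', 'ghir'
Join without spaces: renoghir


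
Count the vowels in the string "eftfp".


Input string: 'eftfp'
Operation: count vowels (a, e, i, o, u)
Scan: s[0]='e' (vowel), s[1]='f', s[2]='t', s[3]='f', s[4]='p'
Vowels found: 1
Result: 1


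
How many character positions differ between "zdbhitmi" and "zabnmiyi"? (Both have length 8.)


String 1: 'zdbhitmi'
String 2: 'zabnmiyi'
Compare each position: pos 0: 'z'=='z', pos 1: 'd'!='a', pos 2: 'b'=='b', pos 3: 'h'!='n', pos 4: 'i'!='m', pos 5: 't'!='i', pos 6: 'm'!='y', pos 7: 'i'=='i'
Differing positions: 5
Hamming distance: 5


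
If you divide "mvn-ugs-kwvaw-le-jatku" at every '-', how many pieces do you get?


Input string: 'mvn-ugs-kwvaw-le-jatku'
Delimiter: '-'
Split result: 'mvn', 'ugs', 'kwvaw', 'le', 'jatku'
Number of parts: 5


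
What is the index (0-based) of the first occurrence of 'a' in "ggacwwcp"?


Input string: 'ggacwwcp'
Target: 'a'
Scanning left to right: s[0]='g', s[1]='g', s[2]='a'
First match at index: 2


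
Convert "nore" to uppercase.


Input string: 'nore'
Operation: convert each letter to uppercase
Mapping: 'n'->'N', 'o'->'O', 'r'->'R', 'e'->'E'
Result: NORE


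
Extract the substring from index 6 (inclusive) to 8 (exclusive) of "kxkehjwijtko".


Input string: 'kxkehjwijtko'
Operation: slice [6:8]
Extract characters: s[6]='w', s[7]='i'
Result: wi


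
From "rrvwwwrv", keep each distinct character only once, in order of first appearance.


Input: 'rrvwwwrv'
Operation: keep first occurrence of each character
Scan: s[0]='r' new -> keep; s[1]='r' seen -> skip; s[2]='v' new -> keep; s[3]='w' new -> keep; s[4]='w' seen -> skip; s[5]='w' seen -> skip; s[6]='r' seen -> skip; s[7]='v' seen -> skip
Result: rvw


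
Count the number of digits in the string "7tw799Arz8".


Input string: '7tw799Arz8'
Operation: count digit characters (0-9)
Scan: '7'(digit), 't', 'w', '7'(digit), '9'(digit), '9'(digit), 'A', 'r', 'z', '8'(digit)
Digits found: 5
Result: 5


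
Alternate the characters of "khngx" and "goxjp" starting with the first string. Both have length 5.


String 1: 'khngx'
String 2: 'goxjp'
Operation: alternate characters
Pairs: 'k'+'g', 'h'+'o', 'n'+'x', 'g'+'j', 'x'+'p'
Result: kghonxgjxp


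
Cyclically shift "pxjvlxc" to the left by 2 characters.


Input: 'pxjvlxc', shift = 2
Operation: split at index 2 and swap parts
Front part s[0:2] = 'px'
Back part s[2:] = 'jvlxc'
Rotated = back + front = 'jvlxc' + 'px'
Result: jvlxcpx


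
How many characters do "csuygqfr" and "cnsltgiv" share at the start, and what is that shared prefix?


String 1: 'csuygqfr'
String 2: 'cnsltgiv'
Compare position by position:
pos 0: 'c' vs 'c' match
pos 1: 's' vs 'n' differ -> stop
Longest common prefix: "c" (length 1)


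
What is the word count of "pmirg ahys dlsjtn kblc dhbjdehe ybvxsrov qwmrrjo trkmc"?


Input string: 'pmirg ahys dlsjtn kblc dhbjdehe ybvxsrov qwmrrjo trkmc'
Operation: split by spaces
Words found: 'pmirg', 'ahys', 'dlsjtn', 'kblc', 'dhbjdehe', 'ybvxsrov', 'qwmrrjo', 'trkmc'
Word count: 8


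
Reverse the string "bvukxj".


Input string: 'bvukxj'
Operation: reverse character order
Original order: 'b' -> 'v' -> 'u' -> 'k' -> 'x' -> 'j'
Reversed order: 'j' -> 'x' -> 'k' -> 'u' -> 'v' -> 'b'
Result: jxkuvb


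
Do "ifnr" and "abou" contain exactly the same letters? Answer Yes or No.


String 1: 'ifnr' -> sorted: 'finr'
String 2: 'abou' -> sorted: 'abou'
Compare sorted forms: 'finr' != 'abou'
Anagram: No


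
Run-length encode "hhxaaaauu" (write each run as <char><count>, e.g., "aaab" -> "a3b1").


Input: 'hhxaaaauu'
Operation: identify consecutive runs
Runs: 'hh' -> h2, 'x' -> x1, 'aaaa' -> a4, 'uu' -> u2
Encoded: h2x1a4u2


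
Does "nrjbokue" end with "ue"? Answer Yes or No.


Input string: 'nrjbokue'
Suffix to check: 'ue'
Last 2 characters of input: 'ue'
Match: True
Result: Yes


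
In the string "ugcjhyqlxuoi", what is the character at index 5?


Input string: 'ugcjhyqlxuoi'
Operation: get character at index 5
Index mapping: s[0]='u', s[1]='g', s[2]='c', s[3]='j', s[4]='h', s[5]='y'
Result: 'y'


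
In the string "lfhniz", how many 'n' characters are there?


Input string: 'lfhniz'
Target character: 'n'
Scan each position: s[3]='n'
Matches found at indices: 3
Total: 1


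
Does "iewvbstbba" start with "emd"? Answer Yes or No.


Input string: 'iewvbstbba'
Prefix to check: 'emd'
First 3 characters of input: 'iew'
Match: False
Result: No


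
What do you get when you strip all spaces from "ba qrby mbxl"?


Input string: 'ba qrby mbxl'
Operation: remove all spaces
Words: 'ba', 'qrby', 'mbxl'
Join without spaces: baqrbymbxl


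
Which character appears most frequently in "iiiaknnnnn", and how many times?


Input: 'iiiaknnnnn'
Operation: tally each character
Counts: 'a':1, 'i':3, 'k':1, 'n':5
Maximum: 'n' appears 5 times


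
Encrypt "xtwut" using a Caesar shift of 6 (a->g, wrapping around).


Input: 'xtwut', shift = 6
Operation: for each letter, (position + 6) mod 26
Mapping: 'x'(23+6=29, 29 mod 26=3)->'d', 't'(19+6=25)->'z', 'w'(22+6=28, 28 mod 26=2)->'c', 'u'(20+6=26, 26 mod 26=0)->'a', 't'(19+6=25)->'z'
Result: dzcaz


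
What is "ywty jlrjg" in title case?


Input string: 'ywty jlrjg'
Operation: capitalize first letter of each word
Word transformations: 'ywty'->'Ywty', 'jlrjg'->'Jlrjg'
Result: Ywty Jlrjg


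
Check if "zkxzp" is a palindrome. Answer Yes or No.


Input string: 'zkxzp'
Reversed: 'pzxkz'
Compare pairs: s[0]='z' vs s[4]='p' (mismatch), s[1]='k' vs s[3]='z' (mismatch)
Palindrome: No


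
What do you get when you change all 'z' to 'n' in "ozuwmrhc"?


Input string: 'ozuwmrhc'
Operation: replace 'z' with 'n'
Positions of 'z': 1
After replacement: onuwmrhc


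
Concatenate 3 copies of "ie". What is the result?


Input string: 'ie'
Operation: repeat 3 times
Concatenation: 'ie' + 'ie' + 'ie'
Result: ieieie


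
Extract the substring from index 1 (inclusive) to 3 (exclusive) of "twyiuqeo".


Input string: 'twyiuqeo'
Operation: slice [1:3]
Extract characters: s[1]='w', s[2]='y'
Result: wy


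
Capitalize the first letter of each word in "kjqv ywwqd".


Input string: 'kjqv ywwqd'
Operation: capitalize first letter of each word
Word transformations: 'kjqv'->'Kjqv', 'ywwqd'->'Ywwqd'
Result: Kjqv Ywwqd


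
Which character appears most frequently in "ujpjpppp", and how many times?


Input: 'ujpjpppp'
Operation: tally each character
Counts: 'j':2, 'p':5, 'u':1
Maximum: 'p' appears 5 times


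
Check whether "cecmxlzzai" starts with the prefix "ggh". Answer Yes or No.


Input string: 'cecmxlzzai'
Prefix to check: 'ggh'
First 3 characters of input: 'cec'
Match: False
Result: No


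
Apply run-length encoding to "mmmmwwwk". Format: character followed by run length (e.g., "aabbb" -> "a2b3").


Input: 'mmmmwwwk'
Operation: identify consecutive runs
Runs: 'mmmm' -> m4, 'www' -> w3, 'k' -> k1
Encoded: m4w3k1


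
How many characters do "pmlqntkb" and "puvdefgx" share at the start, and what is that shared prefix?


String 1: 'pmlqntkb'
String 2: 'puvdefgx'
Compare position by position:
pos 0: 'p' vs 'p' match
pos 1: 'm' vs 'u' differ -> stop
Longest common prefix: "p" (length 1)


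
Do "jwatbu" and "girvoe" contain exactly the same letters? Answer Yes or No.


String 1: 'jwatbu' -> sorted: 'abjtuw'
String 2: 'girvoe' -> sorted: 'egiorv'
Compare sorted forms: 'abjtuw' != 'egiorv'
Anagram: No


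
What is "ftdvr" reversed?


Input string: 'ftdvr'
Operation: reverse character order
Original order: 'f' -> 't' -> 'd' -> 'v' -> 'r'
Reversed order: 'r' -> 'v' -> 'd' -> 't' -> 'f'
Result: rvdtf


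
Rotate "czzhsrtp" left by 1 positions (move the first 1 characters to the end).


Input: 'czzhsrtp', shift = 1
Operation: split at index 1 and swap parts
Front part s[0:1] = 'c'
Back part s[1:] = 'zzhsrtp'
Rotated = back + front = 'zzhsrtp' + 'c'
Result: zzhsrtpc


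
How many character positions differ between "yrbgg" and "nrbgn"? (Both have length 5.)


String 1: 'yrbgg'
String 2: 'nrbgn'
Compare each position: pos 0: 'y'!='n', pos 1: 'r'=='r', pos 2: 'b'=='b', pos 3: 'g'=='g', pos 4: 'g'!='n'
Differing positions: 2
Hamming distance: 2


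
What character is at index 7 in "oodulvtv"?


Input string: 'oodulvtv'
Operation: get character at index 7
Index mapping: s[0]='o', s[1]='o', s[2]='d', s[3]='u', s[4]='l', s[5]='v', s[6]='t', s[7]='v'
Result: 'v'


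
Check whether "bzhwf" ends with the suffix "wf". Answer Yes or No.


Input string: 'bzhwf'
Suffix to check: 'wf'
Last 2 characters of input: 'wf'
Match: True
Result: Yes


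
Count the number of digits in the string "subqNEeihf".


Input string: 'subqNEeihf'
Operation: count digit characters (0-9)
Scan: 's', 'u', 'b', 'q', 'N', 'E', 'e', 'i', 'h', 'f'
Digits found: 0
Result: 0


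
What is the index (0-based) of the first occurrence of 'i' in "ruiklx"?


Input string: 'ruiklx'
Target: 'i'
Scanning left to right: s[0]='r', s[1]='u', s[2]='i'
First match at index: 2


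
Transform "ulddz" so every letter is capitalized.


Input string: 'ulddz'
Operation: convert each letter to uppercase
Mapping: 'u'->'U', 'l'->'L', 'd'->'D', 'd'->'D', 'z'->'Z'
Result: ULDDZ


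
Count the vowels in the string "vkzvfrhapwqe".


Input string: 'vkzvfrhapwqe'
Operation: count vowels (a, e, i, o, u)
Scan: s[0]='v', s[1]='k', s[2]='z', s[3]='v', s[4]='f', s[5]='r', s[6]='h', s[7]='a' (vowel), s[8]='p', s[9]='w', s[10]='q', s[11]='e' (vowel)
Vowels found: 2
Result: 2


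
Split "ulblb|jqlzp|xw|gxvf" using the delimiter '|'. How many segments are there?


Input string: 'ulblb|jqlzp|xw|gxvf'
Delimiter: '|'
Split result: 'ulblb', 'jqlzp', 'xw', 'gxvf'
Number of parts: 4


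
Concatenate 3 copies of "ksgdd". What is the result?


Input string: 'ksgdd'
Operation: repeat 3 times
Concatenation: 'ksgdd' + 'ksgdd' + 'ksgdd'
Result: ksgddksgddksgdd


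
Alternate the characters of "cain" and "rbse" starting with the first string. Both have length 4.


String 1: 'cain'
String 2: 'rbse'
Operation: alternate characters
Pairs: 'c'+'r', 'a'+'b', 'i'+'s', 'n'+'e'
Result: crabisne


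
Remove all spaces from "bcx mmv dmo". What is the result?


Input string: 'bcx mmv dmo'
Operation: remove all spaces
Words: 'bcx', 'mmv', 'dmo'
Join without spaces: bcxmmvdmo


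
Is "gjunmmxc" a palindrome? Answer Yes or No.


Input string: 'gjunmmxc'
Reversed: 'cxmmnujg'
Compare pairs: s[0]='g' vs s[7]='c' (mismatch), s[1]='j' vs s[6]='x' (mismatch), s[2]='u' vs s[5]='m' (mismatch), s[3]='n' vs s[4]='m' (mismatch)
Palindrome: No


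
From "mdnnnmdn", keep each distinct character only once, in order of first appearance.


Input: 'mdnnnmdn'
Operation: keep first occurrence of each character
Scan: s[0]='m' new -> keep; s[1]='d' new -> keep; s[2]='n' new -> keep; s[3]='n' seen -> skip; s[4]='n' seen -> skip; s[5]='m' seen -> skip; s[6]='d' seen -> skip; s[7]='n' seen -> skip
Result: mdn


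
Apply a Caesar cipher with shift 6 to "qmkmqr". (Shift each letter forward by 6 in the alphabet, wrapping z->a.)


Input: 'qmkmqr', shift = 6
Operation: for each letter, (position + 6) mod 26
Mapping: 'q'(16+6=22)->'w', 'm'(12+6=18)->'s', 'k'(10+6=16)->'q', 'm'(12+6=18)->'s', 'q'(16+6=22)->'w', 'r'(17+6=23)->'x'
Result: wsqswx


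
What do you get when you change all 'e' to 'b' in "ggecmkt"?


Input string: 'ggecmkt'
Operation: replace 'e' with 'b'
Positions of 'e': 2
After replacement: ggbcmkt


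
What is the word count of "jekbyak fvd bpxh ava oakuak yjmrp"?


Input string: 'jekbyak fvd bpxh ava oakuak yjmrp'
Operation: split by spaces
Words found: 'jekbyak', 'fvd', 'bpxh', 'ava', 'oakuak', 'yjmrp'
Word count: 6


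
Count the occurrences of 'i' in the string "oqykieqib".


Input string: 'oqykieqib'
Target character: 'i'
Scan each position: s[4]='i', s[7]='i'
Matches found at indices: 4, 7
Total: 2


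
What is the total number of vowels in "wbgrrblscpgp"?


Input string: 'wbgrrblscpgp'
Operation: count vowels (a, e, i, o, u)
Scan: s[0]='w', s[1]='b', s[2]='g', s[3]='r', s[4]='r', s[5]='b', s[6]='l', s[7]='s', s[8]='c', s[9]='p', s[10]='g', s[11]='p'
Vowels found: 0
Result: 0


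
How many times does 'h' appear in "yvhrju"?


Input string: 'yvhrju'
Target character: 'h'
Scan each position: s[2]='h'
Matches found at indices: 2
Total: 1


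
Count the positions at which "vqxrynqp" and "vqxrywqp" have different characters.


String 1: 'vqxrynqp'
String 2: 'vqxrywqp'
Compare each position: pos 0: 'v'=='v', pos 1: 'q'=='q', pos 2: 'x'=='x', pos 3: 'r'=='r', pos 4: 'y'=='y', pos 5: 'n'!='w', pos 6: 'q'=='q', pos 7: 'p'=='p'
Differing positions: 1
Hamming distance: 1
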